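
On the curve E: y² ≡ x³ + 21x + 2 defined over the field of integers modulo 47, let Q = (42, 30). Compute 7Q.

(10, 32)

Double-and-add on 7 = (111)₂. Start with Q = (42, 30) for the leading 1-bit.
double: tangent at (42, 30): λ = (3·42² + 21)/(2·30) ≡ 2/13. 13⁻¹ ≡ 29 (mod 47) since 13·29 = 377 ≡ 1, so λ ≡ 2·29 ≡ 11.
  x = λ² - 42 - 42 = 121 - 84 ≡ 37; y = λ·(42 - 37) - 30 ≡ 25. → (37, 25)
add Q: (37, 25) + (42, 30). λ = (30 - 25)/(42 - 37) ≡ 5/5 mod 47. 5⁻¹ ≡ 19 (mod 47), so λ ≡ 1.
  x = λ² - 37 - 42 = 1 - 79 ≡ 16; y = λ·(37 - 16) - 25 ≡ 43. → (16, 43)
double: tangent at (16, 43): λ = (3·16² + 21)/(2·43) ≡ 37/39. 39⁻¹ ≡ 41 (mod 47), so λ ≡ 37·41 ≡ 13.
  x = λ² - 16 - 16 = 169 - 32 ≡ 43; y = λ·(16 - 43) - 43 ≡ 29. → (43, 29)
add Q: (43, 29) + (42, 30). λ = (30 - 29)/(42 - 43) ≡ 1/46 mod 47. 46⁻¹ ≡ 46 (mod 47), so λ ≡ 46.
  x = λ² - 43 - 42 = 2116 - 85 ≡ 10; y = λ·(43 - 10) - 29 ≡ 32. → (10, 32)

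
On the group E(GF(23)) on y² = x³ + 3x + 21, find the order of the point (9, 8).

2P: tangent at (9, 8): λ = (3·9² + 3)/(2·8) ≡ 16/16. 16⁻¹ ≡ 13 (mod 23), so λ ≡ 16·13 ≡ 1.
  x = λ² - 9 - 9 = 1 - 18 ≡ 6; y = λ·(9 - 6) - 8 ≡ 18. → (6, 18)
3P: (6, 18) + (9, 8). λ = (8 - 18)/(9 - 6) ≡ 13/3 mod 23. 3⁻¹ ≡ 8 (mod 23), so λ ≡ 12.
  x = λ² - 6 - 9 = 144 - 15 ≡ 14; y = λ·(6 - 14) - 18 ≡ 1. → (14, 1)
4P: (14, 1) + (9, 8). λ = (8 - 1)/(9 - 14) ≡ 7/18 mod 23. 18⁻¹ ≡ 9 (mod 23), so λ ≡ 17.
  x = λ² - 14 - 9 = 289 - 23 ≡ 13; y = λ·(14 - 13) - 1 ≡ 16. → (13, 16)
5P: (13, 16) + (9, 8). λ = (8 - 16)/(9 - 13) ≡ 15/19 mod 23. 19⁻¹ ≡ 17 (mod 23), so λ ≡ 2.
  x = λ² - 13 - 9 = 4 - 22 ≡ 5; y = λ·(13 - 5) - 16 ≡ 0. → (5, 0)
6P: (5, 0) + (9, 8). λ = (8 - 0)/(9 - 5) ≡ 8/4 mod 23. 4⁻¹ ≡ 6 (mod 23) since 4·6 = 24 ≡ 1, so λ ≡ 2.
  x = λ² - 5 - 9 = 4 - 14 ≡ 13; y = λ·(5 - 13) - 0 ≡ 7. → (13, 7)
7P: (13, 7) + (9, 8). λ = (8 - 7)/(9 - 13) ≡ 1/19 mod 23. 19⁻¹ ≡ 17 (mod 23), so λ ≡ 17.
  x = λ² - 13 - 9 = 289 - 22 ≡ 14; y = λ·(13 - 14) - 7 ≡ 22. → (14, 22)
8P: (14, 22) + (9, 8). λ = (8 - 22)/(9 - 14) ≡ 9/18 mod 23. 18⁻¹ ≡ 9 (mod 23) since 18·9 = 162 ≡ 1, so λ ≡ 12.
  x = λ² - 14 - 9 = 144 - 23 ≡ 6; y = λ·(14 - 6) - 22 ≡ 5. → (6, 5)
9P: (6, 5) + (9, 8). λ = (8 - 5)/(9 - 6) ≡ 3/3 mod 23. 3⁻¹ ≡ 8 (mod 23), so λ ≡ 1.
  x = λ² - 6 - 9 = 1 - 15 ≡ 9; y = λ·(6 - 9) - 5 ≡ 15. → (9, 15)
10P: (9, 15) + (9, 8): same x and y₁ ≡ -y₂, so the sum is ∞.
10P = ∞, so the order is 10.

10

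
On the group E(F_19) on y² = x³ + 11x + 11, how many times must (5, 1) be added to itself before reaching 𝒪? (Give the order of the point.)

2P: tangent at (5, 1): λ = (3·5² + 11)/(2·1) ≡ 10/2. 2⁻¹ ≡ 10 (mod 19) since 2·10 = 20 ≡ 1, so λ ≡ 10·10 ≡ 5.
  x = λ² - 5 - 5 = 25 - 10 ≡ 15; y = λ·(5 - 15) - 1 ≡ 6. → (15, 6)
3P: (15, 6) + (5, 1). λ = (1 - 6)/(5 - 15) ≡ 14/9 mod 19. 9⁻¹ ≡ 17 (mod 19) since 9·17 = 153 ≡ 1, so λ ≡ 10.
  x = λ² - 15 - 5 = 100 - 20 ≡ 4; y = λ·(15 - 4) - 6 ≡ 9. → (4, 9)
4P: (4, 9) + (5, 1). λ = (1 - 9)/(5 - 4) ≡ 11/1 mod 19. 1⁻¹ ≡ 1 (mod 19) since 1·1 = 1 ≡ 1, so λ ≡ 11.
  x = λ² - 4 - 5 = 121 - 9 ≡ 17; y = λ·(4 - 17) - 9 ≡ 0. → (17, 0)
5P: (17, 0) + (5, 1). λ = (1 - 0)/(5 - 17) ≡ 1/7 mod 19. 7⁻¹ ≡ 11 (mod 19), so λ ≡ 11.
  x = λ² - 17 - 5 = 121 - 22 ≡ 4; y = λ·(17 - 4) - 0 ≡ 10. → (4, 10)
6P: (4, 10) + (5, 1). λ = (1 - 10)/(5 - 4) ≡ 10/1 mod 19. 1⁻¹ ≡ 1 (mod 19) since 1·1 = 1 ≡ 1, so λ ≡ 10.
  x = λ² - 4 - 5 = 100 - 9 ≡ 15; y = λ·(4 - 15) - 10 ≡ 13. → (15, 13)
7P: (15, 13) + (5, 1). λ = (1 - 13)/(5 - 15) ≡ 7/9 mod 19. 9⁻¹ ≡ 17 (mod 19), so λ ≡ 5.
  x = λ² - 15 - 5 = 25 - 20 ≡ 5; y = λ·(15 - 5) - 13 ≡ 18. → (5, 18)
8P: (5, 18) + (5, 1): same x and y₁ ≡ -y₂, so the sum is 𝒪.
8P = 𝒪, so the order is 8.

8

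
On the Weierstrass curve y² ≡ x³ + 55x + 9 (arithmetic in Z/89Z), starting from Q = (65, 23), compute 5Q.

Repeated addition: build up to 5Q.
2Q: tangent at (65, 23): λ = (3·65² + 55)/(2·23) ≡ 3/46. 46⁻¹ ≡ 60 (mod 89), so λ ≡ 3·60 ≡ 2.
  x = λ² - 65 - 65 = 4 - 130 ≡ 52; y = λ·(65 - 52) - 23 ≡ 3. → (52, 3)
3Q: (52, 3) + (65, 23). λ = (23 - 3)/(65 - 52) ≡ 20/13 mod 89. 13⁻¹ ≡ 48 (mod 89) since 13·48 = 624 ≡ 1, so λ ≡ 70.
  x = λ² - 52 - 65 = 4900 - 117 ≡ 66; y = λ·(52 - 66) - 3 ≡ 85. → (66, 85)
4Q: (66, 85) + (65, 23). λ = (23 - 85)/(65 - 66) ≡ 27/88 mod 89. 88⁻¹ ≡ 88 (mod 89), so λ ≡ 62.
  x = λ² - 66 - 65 = 3844 - 131 ≡ 64; y = λ·(66 - 64) - 85 ≡ 39. → (64, 39)
5Q: (64, 39) + (65, 23). λ = (23 - 39)/(65 - 64) ≡ 73/1 mod 89. 1⁻¹ ≡ 1 (mod 89), so λ ≡ 73.
  x = λ² - 64 - 65 = 5329 - 129 ≡ 38; y = λ·(64 - 38) - 39 ≡ 79. → (38, 79)

(38, 79)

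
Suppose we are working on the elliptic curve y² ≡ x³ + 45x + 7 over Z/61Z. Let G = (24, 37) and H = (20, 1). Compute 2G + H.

First 2G:
Repeated addition: build up to 2G.
2G: tangent at (24, 37): λ = (3·24² + 45)/(2·37) ≡ 4/13. 13⁻¹ ≡ 47 (mod 61) since 13·47 = 611 ≡ 1, so λ ≡ 4·47 ≡ 5.
  x = λ² - 24 - 24 = 25 - 48 ≡ 38; y = λ·(24 - 38) - 37 ≡ 15. → (38, 15)
2G = (38, 15).
Finally 2G + H:
(38, 15) + (20, 1). λ = (1 - 15)/(20 - 38) ≡ 47/43 mod 61. 43⁻¹ ≡ 44 (mod 61), so λ ≡ 55.
  x = λ² - 38 - 20 = 3025 - 58 ≡ 39; y = λ·(38 - 39) - 15 ≡ 52. → (39, 52)

(39, 52)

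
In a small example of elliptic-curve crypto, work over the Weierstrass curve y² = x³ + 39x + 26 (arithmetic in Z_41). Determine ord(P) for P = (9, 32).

9

2P: tangent at (9, 32): λ = (3·9² + 39)/(2·32) ≡ 36/23. 23⁻¹ ≡ 25 (mod 41), so λ ≡ 36·25 ≡ 39.
  x = λ² - 9 - 9 = 1521 - 18 ≡ 27; y = λ·(9 - 27) - 32 ≡ 4. → (27, 4)
3P: (27, 4) + (9, 32). λ = (32 - 4)/(9 - 27) ≡ 28/23 mod 41. 23⁻¹ ≡ 25 (mod 41), so λ ≡ 3.
  x = λ² - 27 - 9 = 9 - 36 ≡ 14; y = λ·(27 - 14) - 4 ≡ 35. → (14, 35)
4P: (14, 35) + (9, 32). λ = (32 - 35)/(9 - 14) ≡ 38/36 mod 41. 36⁻¹ ≡ 8 (mod 41), so λ ≡ 17.
  x = λ² - 14 - 9 = 289 - 23 ≡ 20; y = λ·(14 - 20) - 35 ≡ 27. → (20, 27)
5P: (20, 27) + (9, 32). λ = (32 - 27)/(9 - 20) ≡ 5/30 mod 41. 30⁻¹ ≡ 26 (mod 41), so λ ≡ 7.
  x = λ² - 20 - 9 = 49 - 29 ≡ 20; y = λ·(20 - 20) - 27 ≡ 14. → (20, 14)
6P: (20, 14) + (9, 32). λ = (32 - 14)/(9 - 20) ≡ 18/30 mod 41. 30⁻¹ ≡ 26 (mod 41), so λ ≡ 17.
  x = λ² - 20 - 9 = 289 - 29 ≡ 14; y = λ·(20 - 14) - 14 ≡ 6. → (14, 6)
7P: (14, 6) + (9, 32). λ = (32 - 6)/(9 - 14) ≡ 26/36 mod 41. 36⁻¹ ≡ 8 (mod 41) since 36·8 = 288 ≡ 1, so λ ≡ 3.
  x = λ² - 14 - 9 = 9 - 23 ≡ 27; y = λ·(14 - 27) - 6 ≡ 37. → (27, 37)
8P: (27, 37) + (9, 32). λ = (32 - 37)/(9 - 27) ≡ 36/23 mod 41. 23⁻¹ ≡ 25 (mod 41) since 23·25 = 575 ≡ 1, so λ ≡ 39.
  x = λ² - 27 - 9 = 1521 - 36 ≡ 9; y = λ·(27 - 9) - 37 ≡ 9. → (9, 9)
9P: (9, 9) + (9, 32): same x and y₁ ≡ -y₂, so the sum is ∞.
9P = ∞, so the order is 9.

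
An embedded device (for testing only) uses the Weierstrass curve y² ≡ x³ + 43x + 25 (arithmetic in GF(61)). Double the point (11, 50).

(5, 50)

tangent at (11, 50): λ = (3·11² + 43)/(2·50) ≡ 40/39. 39⁻¹ ≡ 36 (mod 61), so λ ≡ 40·36 ≡ 37.
  x = λ² - 11 - 11 = 1369 - 22 ≡ 5; y = λ·(11 - 5) - 50 ≡ 50. → (5, 50)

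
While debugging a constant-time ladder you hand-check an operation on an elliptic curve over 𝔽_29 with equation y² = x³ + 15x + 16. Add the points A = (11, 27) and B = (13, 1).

(0, 4)

(11, 27) + (13, 1). λ = (1 - 27)/(13 - 11) ≡ 3/2 mod 29. 2⁻¹ ≡ 15 (mod 29), so λ ≡ 16.
  x = λ² - 11 - 13 = 256 - 24 ≡ 0; y = λ·(11 - 0) - 27 ≡ 4. → (0, 4)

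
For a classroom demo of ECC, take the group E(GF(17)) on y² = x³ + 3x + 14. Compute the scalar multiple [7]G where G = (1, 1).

Double-and-add on 7 = (111)₂. Start with G = (1, 1) for the leading 1-bit.
double: tangent at (1, 1): λ = (3·1² + 3)/(2·1) ≡ 6/2. 2⁻¹ ≡ 9 (mod 17) since 2·9 = 18 ≡ 1, so λ ≡ 6·9 ≡ 3.
  x = λ² - 1 - 1 = 9 - 2 ≡ 7; y = λ·(1 - 7) - 1 ≡ 15. → (7, 15)
add G: (7, 15) + (1, 1). λ = (1 - 15)/(1 - 7) ≡ 3/11 mod 17. 11⁻¹ ≡ 14 (mod 17) since 11·14 = 154 ≡ 1, so λ ≡ 8.
  x = λ² - 7 - 1 = 64 - 8 ≡ 5; y = λ·(7 - 5) - 15 ≡ 1. → (5, 1)
double: tangent at (5, 1): λ = (3·5² + 3)/(2·1) ≡ 10/2. 2⁻¹ ≡ 9 (mod 17), so λ ≡ 10·9 ≡ 5.
  x = λ² - 5 - 5 = 25 - 10 ≡ 15; y = λ·(5 - 15) - 1 ≡ 0. → (15, 0)
add G: (15, 0) + (1, 1). λ = (1 - 0)/(1 - 15) ≡ 1/3 mod 17. 3⁻¹ ≡ 6 (mod 17), so λ ≡ 6.
  x = λ² - 15 - 1 = 36 - 16 ≡ 3; y = λ·(15 - 3) - 0 ≡ 4. → (3, 4)

(3, 4)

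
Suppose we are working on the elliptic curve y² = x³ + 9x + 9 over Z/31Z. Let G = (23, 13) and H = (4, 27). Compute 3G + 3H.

First 3G:
Repeated addition: build up to 3G.
2G: tangent at (23, 13): λ = (3·23² + 9)/(2·13) ≡ 15/26. 26⁻¹ ≡ 6 (mod 31) since 26·6 = 156 ≡ 1, so λ ≡ 15·6 ≡ 28.
  x = λ² - 23 - 23 = 784 - 46 ≡ 25; y = λ·(23 - 25) - 13 ≡ 24. → (25, 24)
3G: (25, 24) + (23, 13). λ = (13 - 24)/(23 - 25) ≡ 20/29 mod 31. 29⁻¹ ≡ 15 (mod 31), so λ ≡ 21.
  x = λ² - 25 - 23 = 441 - 48 ≡ 21; y = λ·(25 - 21) - 24 ≡ 29. → (21, 29)
3G = (21, 29).
Next 3H:
Repeated addition: build up to 3H.
2H: tangent at (4, 27): λ = (3·4² + 9)/(2·27) ≡ 26/23. 23⁻¹ ≡ 27 (mod 31) since 23·27 = 621 ≡ 1, so λ ≡ 26·27 ≡ 20.
  x = λ² - 4 - 4 = 400 - 8 ≡ 20; y = λ·(4 - 20) - 27 ≡ 25. → (20, 25)
3H: (20, 25) + (4, 27). λ = (27 - 25)/(4 - 20) ≡ 2/15 mod 31. 15⁻¹ ≡ 29 (mod 31) since 15·29 = 435 ≡ 1, so λ ≡ 27.
  x = λ² - 20 - 4 = 729 - 24 ≡ 23; y = λ·(20 - 23) - 25 ≡ 18. → (23, 18)
3H = (23, 18).
Finally 3G + 3H:
(21, 29) + (23, 18). λ = (18 - 29)/(23 - 21) ≡ 20/2 mod 31. 2⁻¹ ≡ 16 (mod 31) since 2·16 = 32 ≡ 1, so λ ≡ 10.
  x = λ² - 21 - 23 = 100 - 44 ≡ 25; y = λ·(21 - 25) - 29 ≡ 24. → (25, 24)

(25, 24)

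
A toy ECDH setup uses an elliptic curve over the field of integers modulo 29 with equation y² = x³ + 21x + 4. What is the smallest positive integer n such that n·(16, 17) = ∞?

8

2P: tangent at (16, 17): λ = (3·16² + 21)/(2·17) ≡ 6/5. 5⁻¹ ≡ 6 (mod 29), so λ ≡ 6·6 ≡ 7.
  x = λ² - 16 - 16 = 49 - 32 ≡ 17; y = λ·(16 - 17) - 17 ≡ 5. → (17, 5)
3P: (17, 5) + (16, 17). λ = (17 - 5)/(16 - 17) ≡ 12/28 mod 29. 28⁻¹ ≡ 28 (mod 29), so λ ≡ 17.
  x = λ² - 17 - 16 = 289 - 33 ≡ 24; y = λ·(17 - 24) - 5 ≡ 21. → (24, 21)
4P: (24, 21) + (16, 17). λ = (17 - 21)/(16 - 24) ≡ 25/21 mod 29. 21⁻¹ ≡ 18 (mod 29) since 21·18 = 378 ≡ 1, so λ ≡ 15.
  x = λ² - 24 - 16 = 225 - 40 ≡ 11; y = λ·(24 - 11) - 21 ≡ 0. → (11, 0)
5P: (11, 0) + (16, 17). λ = (17 - 0)/(16 - 11) ≡ 17/5 mod 29. 5⁻¹ ≡ 6 (mod 29), so λ ≡ 15.
  x = λ² - 11 - 16 = 225 - 27 ≡ 24; y = λ·(11 - 24) - 0 ≡ 8. → (24, 8)
6P: (24, 8) + (16, 17). λ = (17 - 8)/(16 - 24) ≡ 9/21 mod 29. 21⁻¹ ≡ 18 (mod 29), so λ ≡ 17.
  x = λ² - 24 - 16 = 289 - 40 ≡ 17; y = λ·(24 - 17) - 8 ≡ 24. → (17, 24)
7P: (17, 24) + (16, 17). λ = (17 - 24)/(16 - 17) ≡ 22/28 mod 29. 28⁻¹ ≡ 28 (mod 29), so λ ≡ 7.
  x = λ² - 17 - 16 = 49 - 33 ≡ 16; y = λ·(17 - 16) - 24 ≡ 12. → (16, 12)
8P: (16, 12) + (16, 17): same x and y₁ ≡ -y₂, so the sum is ∞.
8P = ∞, so the order is 8.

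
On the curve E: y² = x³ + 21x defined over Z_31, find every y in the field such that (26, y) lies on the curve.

7, 24

x³ + 21x + 0 = 18122 ≡ 18 (mod 31).
Square roots of 18 mod 31: 7 and 24 (since 7² = 49 ≡ 18).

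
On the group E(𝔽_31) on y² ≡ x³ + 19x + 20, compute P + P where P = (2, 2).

(27, 29)

tangent at (2, 2): λ = (3·2² + 19)/(2·2) ≡ 0/4. 4⁻¹ ≡ 8 (mod 31) since 4·8 = 32 ≡ 1, so λ ≡ 0·8 ≡ 0.
  x = λ² - 2 - 2 = 0 - 4 ≡ 27; y = λ·(2 - 27) - 2 ≡ 29. → (27, 29)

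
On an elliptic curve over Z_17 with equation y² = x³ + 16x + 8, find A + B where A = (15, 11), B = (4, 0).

(15, 11) + (4, 0). λ = (0 - 11)/(4 - 15) ≡ 6/6 mod 17. 6⁻¹ ≡ 3 (mod 17), so λ ≡ 1.
  x = λ² - 15 - 4 = 1 - 19 ≡ 16; y = λ·(15 - 16) - 11 ≡ 5. → (16, 5)

(16, 5)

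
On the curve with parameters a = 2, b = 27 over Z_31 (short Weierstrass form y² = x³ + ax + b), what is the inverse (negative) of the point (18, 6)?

-(18, 6) = (18, -6 mod 31) = (18, 25).

(18, 25)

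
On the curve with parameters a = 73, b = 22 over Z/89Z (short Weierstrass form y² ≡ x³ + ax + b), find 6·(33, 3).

Write P = (33, 3).
Repeated addition: build up to 6P.
2P: tangent at (33, 3): λ = (3·33² + 73)/(2·3) ≡ 47/6. 6⁻¹ ≡ 15 (mod 89) since 6·15 = 90 ≡ 1, so λ ≡ 47·15 ≡ 82.
  x = λ² - 33 - 33 = 6724 - 66 ≡ 72; y = λ·(33 - 72) - 3 ≡ 3. → (72, 3)
3P: (72, 3) + (33, 3). λ = (3 - 3)/(33 - 72) ≡ 0/50 mod 89. 50⁻¹ ≡ 73 (mod 89), so λ ≡ 0.
  x = λ² - 72 - 33 = 0 - 105 ≡ 73; y = λ·(72 - 73) - 3 ≡ 86. → (73, 86)
4P: (73, 86) + (33, 3). λ = (3 - 86)/(33 - 73) ≡ 6/49 mod 89. 49⁻¹ ≡ 20 (mod 89) since 49·20 = 980 ≡ 1, so λ ≡ 31.
  x = λ² - 73 - 33 = 961 - 106 ≡ 54; y = λ·(73 - 54) - 86 ≡ 58. → (54, 58)
5P: (54, 58) + (33, 3). λ = (3 - 58)/(33 - 54) ≡ 34/68 mod 89. 68⁻¹ ≡ 72 (mod 89), so λ ≡ 45.
  x = λ² - 54 - 33 = 2025 - 87 ≡ 69; y = λ·(54 - 69) - 58 ≡ 68. → (69, 68)
6P: (69, 68) + (33, 3). λ = (3 - 68)/(33 - 69) ≡ 24/53 mod 89. 53⁻¹ ≡ 42 (mod 89), so λ ≡ 29.
  x = λ² - 69 - 33 = 841 - 102 ≡ 27; y = λ·(69 - 27) - 68 ≡ 82. → (27, 82)

(27, 82)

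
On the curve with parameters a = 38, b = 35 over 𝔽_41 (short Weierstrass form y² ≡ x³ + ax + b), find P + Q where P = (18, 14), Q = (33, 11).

(18, 14) + (33, 11). λ = (11 - 14)/(33 - 18) ≡ 38/15 mod 41. 15⁻¹ ≡ 11 (mod 41), so λ ≡ 8.
  x = λ² - 18 - 33 = 64 - 51 ≡ 13; y = λ·(18 - 13) - 14 ≡ 26. → (13, 26)

(13, 26)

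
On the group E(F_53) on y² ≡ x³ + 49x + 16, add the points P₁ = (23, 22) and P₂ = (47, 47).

(30, 48)

(23, 22) + (47, 47). λ = (47 - 22)/(47 - 23) ≡ 25/24 mod 53. 24⁻¹ ≡ 42 (mod 53), so λ ≡ 43.
  x = λ² - 23 - 47 = 1849 - 70 ≡ 30; y = λ·(23 - 30) - 22 ≡ 48. → (30, 48)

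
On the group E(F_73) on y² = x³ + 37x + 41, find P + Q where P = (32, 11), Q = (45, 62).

(71, 55)

(32, 11) + (45, 62). λ = (62 - 11)/(45 - 32) ≡ 51/13 mod 73. 13⁻¹ ≡ 45 (mod 73) since 13·45 = 585 ≡ 1, so λ ≡ 32.
  x = λ² - 32 - 45 = 1024 - 77 ≡ 71; y = λ·(32 - 71) - 11 ≡ 55. → (71, 55)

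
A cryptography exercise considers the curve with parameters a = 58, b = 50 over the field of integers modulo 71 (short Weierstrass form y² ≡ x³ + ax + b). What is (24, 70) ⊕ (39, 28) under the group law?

(24, 70) + (39, 28). λ = (28 - 70)/(39 - 24) ≡ 29/15 mod 71. 15⁻¹ ≡ 19 (mod 71), so λ ≡ 54.
  x = λ² - 24 - 39 = 2916 - 63 ≡ 13; y = λ·(24 - 13) - 70 ≡ 27. → (13, 27)

(13, 27)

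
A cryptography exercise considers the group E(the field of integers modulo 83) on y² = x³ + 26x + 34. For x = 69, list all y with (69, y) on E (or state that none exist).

x³ + 26x + 34 = 330337 ≡ 80 (mod 83).
80 is a non-residue mod 83; no y exists.

none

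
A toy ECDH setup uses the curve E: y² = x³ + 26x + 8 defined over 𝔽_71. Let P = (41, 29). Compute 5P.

Repeated addition: build up to 5P.
2P: tangent at (41, 29): λ = (3·41² + 26)/(2·29) ≡ 28/58. 58⁻¹ ≡ 60 (mod 71), so λ ≡ 28·60 ≡ 47.
  x = λ² - 41 - 41 = 2209 - 82 ≡ 68; y = λ·(41 - 68) - 29 ≡ 51. → (68, 51)
3P: (68, 51) + (41, 29). λ = (29 - 51)/(41 - 68) ≡ 49/44 mod 71. 44⁻¹ ≡ 21 (mod 71), so λ ≡ 35.
  x = λ² - 68 - 41 = 1225 - 109 ≡ 51; y = λ·(68 - 51) - 51 ≡ 47. → (51, 47)
4P: (51, 47) + (41, 29). λ = (29 - 47)/(41 - 51) ≡ 53/61 mod 71. 61⁻¹ ≡ 7 (mod 71), so λ ≡ 16.
  x = λ² - 51 - 41 = 256 - 92 ≡ 22; y = λ·(51 - 22) - 47 ≡ 62. → (22, 62)
5P: (22, 62) + (41, 29). λ = (29 - 62)/(41 - 22) ≡ 38/19 mod 71. 19⁻¹ ≡ 15 (mod 71), so λ ≡ 2.
  x = λ² - 22 - 41 = 4 - 63 ≡ 12; y = λ·(22 - 12) - 62 ≡ 29. → (12, 29)

(12, 29)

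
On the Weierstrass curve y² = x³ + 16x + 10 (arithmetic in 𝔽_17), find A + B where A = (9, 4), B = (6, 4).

(9, 4) + (6, 4). λ = (4 - 4)/(6 - 9) ≡ 0/14 mod 17. 14⁻¹ ≡ 11 (mod 17) since 14·11 = 154 ≡ 1, so λ ≡ 0.
  x = λ² - 9 - 6 = 0 - 15 ≡ 2; y = λ·(9 - 2) - 4 ≡ 13. → (2, 13)

(2, 13)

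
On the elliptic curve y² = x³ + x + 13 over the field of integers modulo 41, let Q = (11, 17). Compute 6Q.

(13, 3)

Repeated addition: build up to 6Q.
2Q: tangent at (11, 17): λ = (3·11² + 1)/(2·17) ≡ 36/34. 34⁻¹ ≡ 35 (mod 41), so λ ≡ 36·35 ≡ 30.
  x = λ² - 11 - 11 = 900 - 22 ≡ 17; y = λ·(11 - 17) - 17 ≡ 8. → (17, 8)
3Q: (17, 8) + (11, 17). λ = (17 - 8)/(11 - 17) ≡ 9/35 mod 41. 35⁻¹ ≡ 34 (mod 41) since 35·34 = 1190 ≡ 1, so λ ≡ 19.
  x = λ² - 17 - 11 = 361 - 28 ≡ 5; y = λ·(17 - 5) - 8 ≡ 15. → (5, 15)
4Q: (5, 15) + (11, 17). λ = (17 - 15)/(11 - 5) ≡ 2/6 mod 41. 6⁻¹ ≡ 7 (mod 41), so λ ≡ 14.
  x = λ² - 5 - 11 = 196 - 16 ≡ 16; y = λ·(5 - 16) - 15 ≡ 36. → (16, 36)
5Q: (16, 36) + (11, 17). λ = (17 - 36)/(11 - 16) ≡ 22/36 mod 41. 36⁻¹ ≡ 8 (mod 41), so λ ≡ 12.
  x = λ² - 16 - 11 = 144 - 27 ≡ 35; y = λ·(16 - 35) - 36 ≡ 23. → (35, 23)
6Q: (35, 23) + (11, 17). λ = (17 - 23)/(11 - 35) ≡ 35/17 mod 41. 17⁻¹ ≡ 29 (mod 41) since 17·29 = 493 ≡ 1, so λ ≡ 31.
  x = λ² - 35 - 11 = 961 - 46 ≡ 13; y = λ·(35 - 13) - 23 ≡ 3. → (13, 3)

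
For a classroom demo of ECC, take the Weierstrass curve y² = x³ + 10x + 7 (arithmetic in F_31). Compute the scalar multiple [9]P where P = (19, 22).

(23, 29)

Repeated addition: build up to 9P.
2P: tangent at (19, 22): λ = (3·19² + 10)/(2·22) ≡ 8/13. 13⁻¹ ≡ 12 (mod 31), so λ ≡ 8·12 ≡ 3.
  x = λ² - 19 - 19 = 9 - 38 ≡ 2; y = λ·(19 - 2) - 22 ≡ 29. → (2, 29)
3P: (2, 29) + (19, 22). λ = (22 - 29)/(19 - 2) ≡ 24/17 mod 31. 17⁻¹ ≡ 11 (mod 31) since 17·11 = 187 ≡ 1, so λ ≡ 16.
  x = λ² - 2 - 19 = 256 - 21 ≡ 18; y = λ·(2 - 18) - 29 ≡ 25. → (18, 25)
4P: (18, 25) + (19, 22). λ = (22 - 25)/(19 - 18) ≡ 28/1 mod 31. 1⁻¹ ≡ 1 (mod 31) since 1·1 = 1 ≡ 1, so λ ≡ 28.
  x = λ² - 18 - 19 = 784 - 37 ≡ 3; y = λ·(18 - 3) - 25 ≡ 23. → (3, 23)
5P: (3, 23) + (19, 22). λ = (22 - 23)/(19 - 3) ≡ 30/16 mod 31. 16⁻¹ ≡ 2 (mod 31), so λ ≡ 29.
  x = λ² - 3 - 19 = 841 - 22 ≡ 13; y = λ·(3 - 13) - 23 ≡ 28. → (13, 28)
6P: (13, 28) + (19, 22). λ = (22 - 28)/(19 - 13) ≡ 25/6 mod 31. 6⁻¹ ≡ 26 (mod 31) since 6·26 = 156 ≡ 1, so λ ≡ 30.
  x = λ² - 13 - 19 = 900 - 32 ≡ 0; y = λ·(13 - 0) - 28 ≡ 21. → (0, 21)
7P: (0, 21) + (19, 22). λ = (22 - 21)/(19 - 0) ≡ 1/19 mod 31. 19⁻¹ ≡ 18 (mod 31) since 19·18 = 342 ≡ 1, so λ ≡ 18.
  x = λ² - 0 - 19 = 324 - 19 ≡ 26; y = λ·(0 - 26) - 21 ≡ 7. → (26, 7)
8P: (26, 7) + (19, 22). λ = (22 - 7)/(19 - 26) ≡ 15/24 mod 31. 24⁻¹ ≡ 22 (mod 31), so λ ≡ 20.
  x = λ² - 26 - 19 = 400 - 45 ≡ 14; y = λ·(26 - 14) - 7 ≡ 16. → (14, 16)
9P: (14, 16) + (19, 22). λ = (22 - 16)/(19 - 14) ≡ 6/5 mod 31. 5⁻¹ ≡ 25 (mod 31), so λ ≡ 26.
  x = λ² - 14 - 19 = 676 - 33 ≡ 23; y = λ·(14 - 23) - 16 ≡ 29. → (23, 29)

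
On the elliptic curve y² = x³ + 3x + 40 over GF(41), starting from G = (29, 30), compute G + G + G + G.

(20, 33)

Repeated addition: build up to 4G.
2G: tangent at (29, 30): λ = (3·29² + 3)/(2·30) ≡ 25/19. 19⁻¹ ≡ 13 (mod 41) since 19·13 = 247 ≡ 1, so λ ≡ 25·13 ≡ 38.
  x = λ² - 29 - 29 = 1444 - 58 ≡ 33; y = λ·(29 - 33) - 30 ≡ 23. → (33, 23)
3G: (33, 23) + (29, 30). λ = (30 - 23)/(29 - 33) ≡ 7/37 mod 41. 37⁻¹ ≡ 10 (mod 41) since 37·10 = 370 ≡ 1, so λ ≡ 29.
  x = λ² - 33 - 29 = 841 - 62 ≡ 0; y = λ·(33 - 0) - 23 ≡ 32. → (0, 32)
4G: (0, 32) + (29, 30). λ = (30 - 32)/(29 - 0) ≡ 39/29 mod 41. 29⁻¹ ≡ 17 (mod 41) since 29·17 = 493 ≡ 1, so λ ≡ 7.
  x = λ² - 0 - 29 = 49 - 29 ≡ 20; y = λ·(0 - 20) - 32 ≡ 33. → (20, 33)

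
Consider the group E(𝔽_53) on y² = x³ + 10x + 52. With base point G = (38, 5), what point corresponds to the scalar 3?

Repeated addition: build up to 3G.
2G: tangent at (38, 5): λ = (3·38² + 10)/(2·5) ≡ 49/10. 10⁻¹ ≡ 16 (mod 53) since 10·16 = 160 ≡ 1, so λ ≡ 49·16 ≡ 42.
  x = λ² - 38 - 38 = 1764 - 76 ≡ 45; y = λ·(38 - 45) - 5 ≡ 19. → (45, 19)
3G: (45, 19) + (38, 5). λ = (5 - 19)/(38 - 45) ≡ 39/46 mod 53. 46⁻¹ ≡ 15 (mod 53), so λ ≡ 2.
  x = λ² - 45 - 38 = 4 - 83 ≡ 27; y = λ·(45 - 27) - 19 ≡ 17. → (27, 17)

(27, 17)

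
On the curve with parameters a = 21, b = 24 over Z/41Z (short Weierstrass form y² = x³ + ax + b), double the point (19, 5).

tangent at (19, 5): λ = (3·19² + 21)/(2·5) ≡ 38/10. 10⁻¹ ≡ 37 (mod 41) since 10·37 = 370 ≡ 1, so λ ≡ 38·37 ≡ 12.
  x = λ² - 19 - 19 = 144 - 38 ≡ 24; y = λ·(19 - 24) - 5 ≡ 17. → (24, 17)

(24, 17)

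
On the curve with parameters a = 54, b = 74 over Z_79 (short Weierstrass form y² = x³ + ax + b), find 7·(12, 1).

Write P = (12, 1).
Repeated addition: build up to 7P.
2P: tangent at (12, 1): λ = (3·12² + 54)/(2·1) ≡ 12/2. 2⁻¹ ≡ 40 (mod 79), so λ ≡ 12·40 ≡ 6.
  x = λ² - 12 - 12 = 36 - 24 ≡ 12; y = λ·(12 - 12) - 1 ≡ 78. → (12, 78)
3P: (12, 78) + (12, 1): same x and y₁ ≡ -y₂, so the sum is ∞.
4P: ∞ + (12, 1) = (12, 1) (identity).
5P: tangent at (12, 1): λ = (3·12² + 54)/(2·1) ≡ 12/2. 2⁻¹ ≡ 40 (mod 79), so λ ≡ 12·40 ≡ 6.
  x = λ² - 12 - 12 = 36 - 24 ≡ 12; y = λ·(12 - 12) - 1 ≡ 78. → (12, 78)
6P: (12, 78) + (12, 1): same x and y₁ ≡ -y₂, so the sum is ∞.
7P: ∞ + (12, 1) = (12, 1) (identity).

(12, 1)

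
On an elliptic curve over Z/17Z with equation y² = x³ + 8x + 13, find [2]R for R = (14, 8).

tangent at (14, 8): λ = (3·14² + 8)/(2·8) ≡ 1/16. 16⁻¹ ≡ 16 (mod 17), so λ ≡ 1·16 ≡ 16.
  x = λ² - 14 - 14 = 256 - 28 ≡ 7; y = λ·(14 - 7) - 8 ≡ 2. → (7, 2)

(7, 2)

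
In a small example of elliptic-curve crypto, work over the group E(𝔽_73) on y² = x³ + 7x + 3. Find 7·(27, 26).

(62, 37)

Write G = (27, 26).
Repeated addition: build up to 7G.
2G: tangent at (27, 26): λ = (3·27² + 7)/(2·26) ≡ 4/52. 52⁻¹ ≡ 66 (mod 73), so λ ≡ 4·66 ≡ 45.
  x = λ² - 27 - 27 = 2025 - 54 ≡ 0; y = λ·(27 - 0) - 26 ≡ 21. → (0, 21)
3G: (0, 21) + (27, 26). λ = (26 - 21)/(27 - 0) ≡ 5/27 mod 73. 27⁻¹ ≡ 46 (mod 73), so λ ≡ 11.
  x = λ² - 0 - 27 = 121 - 27 ≡ 21; y = λ·(0 - 21) - 21 ≡ 40. → (21, 40)
4G: (21, 40) + (27, 26). λ = (26 - 40)/(27 - 21) ≡ 59/6 mod 73. 6⁻¹ ≡ 61 (mod 73) since 6·61 = 366 ≡ 1, so λ ≡ 22.
  x = λ² - 21 - 27 = 484 - 48 ≡ 71; y = λ·(21 - 71) - 40 ≡ 28. → (71, 28)
5G: (71, 28) + (27, 26). λ = (26 - 28)/(27 - 71) ≡ 71/29 mod 73. 29⁻¹ ≡ 68 (mod 73) since 29·68 = 1972 ≡ 1, so λ ≡ 10.
  x = λ² - 71 - 27 = 100 - 98 ≡ 2; y = λ·(71 - 2) - 28 ≡ 5. → (2, 5)
6G: (2, 5) + (27, 26). λ = (26 - 5)/(27 - 2) ≡ 21/25 mod 73. 25⁻¹ ≡ 38 (mod 73) since 25·38 = 950 ≡ 1, so λ ≡ 68.
  x = λ² - 2 - 27 = 4624 - 29 ≡ 69; y = λ·(2 - 69) - 5 ≡ 38. → (69, 38)
7G: (69, 38) + (27, 26). λ = (26 - 38)/(27 - 69) ≡ 61/31 mod 73. 31⁻¹ ≡ 33 (mod 73), so λ ≡ 42.
  x = λ² - 69 - 27 = 1764 - 96 ≡ 62; y = λ·(69 - 62) - 38 ≡ 37. → (62, 37)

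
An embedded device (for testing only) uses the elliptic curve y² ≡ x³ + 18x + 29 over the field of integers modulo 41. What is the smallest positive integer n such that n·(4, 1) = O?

2P: tangent at (4, 1): λ = (3·4² + 18)/(2·1) ≡ 25/2. 2⁻¹ ≡ 21 (mod 41) since 2·21 = 42 ≡ 1, so λ ≡ 25·21 ≡ 33.
  x = λ² - 4 - 4 = 1089 - 8 ≡ 15; y = λ·(4 - 15) - 1 ≡ 5. → (15, 5)
3P: (15, 5) + (4, 1). λ = (1 - 5)/(4 - 15) ≡ 37/30 mod 41. 30⁻¹ ≡ 26 (mod 41), so λ ≡ 19.
  x = λ² - 15 - 4 = 361 - 19 ≡ 14; y = λ·(15 - 14) - 5 ≡ 14. → (14, 14)
4P: (14, 14) + (4, 1). λ = (1 - 14)/(4 - 14) ≡ 28/31 mod 41. 31⁻¹ ≡ 4 (mod 41), so λ ≡ 30.
  x = λ² - 14 - 4 = 900 - 18 ≡ 21; y = λ·(14 - 21) - 14 ≡ 22. → (21, 22)
5P: (21, 22) + (4, 1). λ = (1 - 22)/(4 - 21) ≡ 20/24 mod 41. 24⁻¹ ≡ 12 (mod 41) since 24·12 = 288 ≡ 1, so λ ≡ 35.
  x = λ² - 21 - 4 = 1225 - 25 ≡ 11; y = λ·(21 - 11) - 22 ≡ 0. → (11, 0)
6P: (11, 0) + (4, 1). λ = (1 - 0)/(4 - 11) ≡ 1/34 mod 41. 34⁻¹ ≡ 35 (mod 41), so λ ≡ 35.
  x = λ² - 11 - 4 = 1225 - 15 ≡ 21; y = λ·(11 - 21) - 0 ≡ 19. → (21, 19)
7P: (21, 19) + (4, 1). λ = (1 - 19)/(4 - 21) ≡ 23/24 mod 41. 24⁻¹ ≡ 12 (mod 41), so λ ≡ 30.
  x = λ² - 21 - 4 = 900 - 25 ≡ 14; y = λ·(21 - 14) - 19 ≡ 27. → (14, 27)
8P: (14, 27) + (4, 1). λ = (1 - 27)/(4 - 14) ≡ 15/31 mod 41. 31⁻¹ ≡ 4 (mod 41), so λ ≡ 19.
  x = λ² - 14 - 4 = 361 - 18 ≡ 15; y = λ·(14 - 15) - 27 ≡ 36. → (15, 36)
9P: (15, 36) + (4, 1). λ = (1 - 36)/(4 - 15) ≡ 6/30 mod 41. 30⁻¹ ≡ 26 (mod 41), so λ ≡ 33.
  x = λ² - 15 - 4 = 1089 - 19 ≡ 4; y = λ·(15 - 4) - 36 ≡ 40. → (4, 40)
10P: (4, 40) + (4, 1): same x and y₁ ≡ -y₂, so the sum is O.
10P = O, so the order is 10.

10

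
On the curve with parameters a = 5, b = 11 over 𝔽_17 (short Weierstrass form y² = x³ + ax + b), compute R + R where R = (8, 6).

tangent at (8, 6): λ = (3·8² + 5)/(2·6) ≡ 10/12. 12⁻¹ ≡ 10 (mod 17), so λ ≡ 10·10 ≡ 15.
  x = λ² - 8 - 8 = 225 - 16 ≡ 5; y = λ·(8 - 5) - 6 ≡ 5. → (5, 5)

(5, 5)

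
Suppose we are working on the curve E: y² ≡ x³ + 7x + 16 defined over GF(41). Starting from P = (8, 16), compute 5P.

(7, 11)

Repeated addition: build up to 5P.
2P: tangent at (8, 16): λ = (3·8² + 7)/(2·16) ≡ 35/32. 32⁻¹ ≡ 9 (mod 41) since 32·9 = 288 ≡ 1, so λ ≡ 35·9 ≡ 28.
  x = λ² - 8 - 8 = 784 - 16 ≡ 30; y = λ·(8 - 30) - 16 ≡ 24. → (30, 24)
3P: (30, 24) + (8, 16). λ = (16 - 24)/(8 - 30) ≡ 33/19 mod 41. 19⁻¹ ≡ 13 (mod 41), so λ ≡ 19.
  x = λ² - 30 - 8 = 361 - 38 ≡ 36; y = λ·(30 - 36) - 24 ≡ 26. → (36, 26)
4P: (36, 26) + (8, 16). λ = (16 - 26)/(8 - 36) ≡ 31/13 mod 41. 13⁻¹ ≡ 19 (mod 41) since 13·19 = 247 ≡ 1, so λ ≡ 15.
  x = λ² - 36 - 8 = 225 - 44 ≡ 17; y = λ·(36 - 17) - 26 ≡ 13. → (17, 13)
5P: (17, 13) + (8, 16). λ = (16 - 13)/(8 - 17) ≡ 3/32 mod 41. 32⁻¹ ≡ 9 (mod 41), so λ ≡ 27.
  x = λ² - 17 - 8 = 729 - 25 ≡ 7; y = λ·(17 - 7) - 13 ≡ 11. → (7, 11)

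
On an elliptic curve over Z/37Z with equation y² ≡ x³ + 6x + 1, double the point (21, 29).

tangent at (21, 29): λ = (3·21² + 6)/(2·29) ≡ 34/21. 21⁻¹ ≡ 30 (mod 37) since 21·30 = 630 ≡ 1, so λ ≡ 34·30 ≡ 21.
  x = λ² - 21 - 21 = 441 - 42 ≡ 29; y = λ·(21 - 29) - 29 ≡ 25. → (29, 25)

(29, 25)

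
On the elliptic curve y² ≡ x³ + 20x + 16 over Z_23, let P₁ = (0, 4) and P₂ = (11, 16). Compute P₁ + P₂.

(0, 4) + (11, 16). λ = (16 - 4)/(11 - 0) ≡ 12/11 mod 23. 11⁻¹ ≡ 21 (mod 23), so λ ≡ 22.
  x = λ² - 0 - 11 = 484 - 11 ≡ 13; y = λ·(0 - 13) - 4 ≡ 9. → (13, 9)

(13, 9)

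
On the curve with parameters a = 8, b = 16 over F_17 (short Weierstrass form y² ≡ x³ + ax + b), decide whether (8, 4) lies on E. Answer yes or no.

no

y² = 4² ≡ 16; x³ + 8x + 16 = 592 ≡ 14 (mod 17). 16 ≠ 14.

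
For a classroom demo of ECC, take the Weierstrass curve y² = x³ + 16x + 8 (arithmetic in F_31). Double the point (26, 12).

tangent at (26, 12): λ = (3·26² + 16)/(2·12) ≡ 29/24. 24⁻¹ ≡ 22 (mod 31), so λ ≡ 29·22 ≡ 18.
  x = λ² - 26 - 26 = 324 - 52 ≡ 24; y = λ·(26 - 24) - 12 ≡ 24. → (24, 24)

(24, 24)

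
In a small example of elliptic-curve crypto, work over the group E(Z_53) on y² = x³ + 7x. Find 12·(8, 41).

(40, 16)

Write G = (8, 41).
Repeated addition: build up to 12G.
2G: tangent at (8, 41): λ = (3·8² + 7)/(2·41) ≡ 40/29. 29⁻¹ ≡ 11 (mod 53), so λ ≡ 40·11 ≡ 16.
  x = λ² - 8 - 8 = 256 - 16 ≡ 28; y = λ·(8 - 28) - 41 ≡ 10. → (28, 10)
3G: (28, 10) + (8, 41). λ = (41 - 10)/(8 - 28) ≡ 31/33 mod 53. 33⁻¹ ≡ 45 (mod 53) since 33·45 = 1485 ≡ 1, so λ ≡ 17.
  x = λ² - 28 - 8 = 289 - 36 ≡ 41; y = λ·(28 - 41) - 10 ≡ 34. → (41, 34)
4G: (41, 34) + (8, 41). λ = (41 - 34)/(8 - 41) ≡ 7/20 mod 53. 20⁻¹ ≡ 8 (mod 53), so λ ≡ 3.
  x = λ² - 41 - 8 = 9 - 49 ≡ 13; y = λ·(41 - 13) - 34 ≡ 50. → (13, 50)
5G: (13, 50) + (8, 41). λ = (41 - 50)/(8 - 13) ≡ 44/48 mod 53. 48⁻¹ ≡ 21 (mod 53) since 48·21 = 1008 ≡ 1, so λ ≡ 23.
  x = λ² - 13 - 8 = 529 - 21 ≡ 31; y = λ·(13 - 31) - 50 ≡ 13. → (31, 13)
6G: (31, 13) + (8, 41). λ = (41 - 13)/(8 - 31) ≡ 28/30 mod 53. 30⁻¹ ≡ 23 (mod 53), so λ ≡ 8.
  x = λ² - 31 - 8 = 64 - 39 ≡ 25; y = λ·(31 - 25) - 13 ≡ 35. → (25, 35)
7G: (25, 35) + (8, 41). λ = (41 - 35)/(8 - 25) ≡ 6/36 mod 53. 36⁻¹ ≡ 28 (mod 53), so λ ≡ 9.
  x = λ² - 25 - 8 = 81 - 33 ≡ 48; y = λ·(25 - 48) - 35 ≡ 23. → (48, 23)
8G: (48, 23) + (8, 41). λ = (41 - 23)/(8 - 48) ≡ 18/13 mod 53. 13⁻¹ ≡ 49 (mod 53) since 13·49 = 637 ≡ 1, so λ ≡ 34.
  x = λ² - 48 - 8 = 1156 - 56 ≡ 40; y = λ·(48 - 40) - 23 ≡ 37. → (40, 37)
9G: (40, 37) + (8, 41). λ = (41 - 37)/(8 - 40) ≡ 4/21 mod 53. 21⁻¹ ≡ 48 (mod 53) since 21·48 = 1008 ≡ 1, so λ ≡ 33.
  x = λ² - 40 - 8 = 1089 - 48 ≡ 34; y = λ·(40 - 34) - 37 ≡ 2. → (34, 2)
10G: (34, 2) + (8, 41). λ = (41 - 2)/(8 - 34) ≡ 39/27 mod 53. 27⁻¹ ≡ 2 (mod 53), so λ ≡ 25.
  x = λ² - 34 - 8 = 625 - 42 ≡ 0; y = λ·(34 - 0) - 2 ≡ 0. → (0, 0)
11G: (0, 0) + (8, 41). λ = (41 - 0)/(8 - 0) ≡ 41/8 mod 53. 8⁻¹ ≡ 20 (mod 53), so λ ≡ 25.
  x = λ² - 0 - 8 = 625 - 8 ≡ 34; y = λ·(0 - 34) - 0 ≡ 51. → (34, 51)
12G: (34, 51) + (8, 41). λ = (41 - 51)/(8 - 34) ≡ 43/27 mod 53. 27⁻¹ ≡ 2 (mod 53) since 27·2 = 54 ≡ 1, so λ ≡ 33.
  x = λ² - 34 - 8 = 1089 - 42 ≡ 40; y = λ·(34 - 40) - 51 ≡ 16. → (40, 16)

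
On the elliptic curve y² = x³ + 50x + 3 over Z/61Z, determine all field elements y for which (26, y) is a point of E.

x³ + 50x + 3 = 18879 ≡ 30 (mod 61).
30 is a non-residue mod 61; no y exists.

none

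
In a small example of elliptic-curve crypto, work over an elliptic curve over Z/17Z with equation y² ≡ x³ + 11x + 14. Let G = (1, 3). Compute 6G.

(10, 11)

Repeated addition: build up to 6G.
2G: tangent at (1, 3): λ = (3·1² + 11)/(2·3) ≡ 14/6. 6⁻¹ ≡ 3 (mod 17) since 6·3 = 18 ≡ 1, so λ ≡ 14·3 ≡ 8.
  x = λ² - 1 - 1 = 64 - 2 ≡ 11; y = λ·(1 - 11) - 3 ≡ 2. → (11, 2)
3G: (11, 2) + (1, 3). λ = (3 - 2)/(1 - 11) ≡ 1/7 mod 17. 7⁻¹ ≡ 5 (mod 17) since 7·5 = 35 ≡ 1, so λ ≡ 5.
  x = λ² - 11 - 1 = 25 - 12 ≡ 13; y = λ·(11 - 13) - 2 ≡ 5. → (13, 5)
4G: (13, 5) + (1, 3). λ = (3 - 5)/(1 - 13) ≡ 15/5 mod 17. 5⁻¹ ≡ 7 (mod 17) since 5·7 = 35 ≡ 1, so λ ≡ 3.
  x = λ² - 13 - 1 = 9 - 14 ≡ 12; y = λ·(13 - 12) - 5 ≡ 15. → (12, 15)
5G: (12, 15) + (1, 3). λ = (3 - 15)/(1 - 12) ≡ 5/6 mod 17. 6⁻¹ ≡ 3 (mod 17), so λ ≡ 15.
  x = λ² - 12 - 1 = 225 - 13 ≡ 8; y = λ·(12 - 8) - 15 ≡ 11. → (8, 11)
6G: (8, 11) + (1, 3). λ = (3 - 11)/(1 - 8) ≡ 9/10 mod 17. 10⁻¹ ≡ 12 (mod 17) since 10·12 = 120 ≡ 1, so λ ≡ 6.
  x = λ² - 8 - 1 = 36 - 9 ≡ 10; y = λ·(8 - 10) - 11 ≡ 11. → (10, 11)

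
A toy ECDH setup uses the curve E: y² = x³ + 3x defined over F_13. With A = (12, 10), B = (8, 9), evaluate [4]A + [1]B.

First 4A:
Double-and-add on 4 = (100)₂. Start with A = (12, 10) for the leading 1-bit.
double: tangent at (12, 10): λ = (3·12² + 3)/(2·10) ≡ 6/7. 7⁻¹ ≡ 2 (mod 13) since 7·2 = 14 ≡ 1, so λ ≡ 6·2 ≡ 12.
  x = λ² - 12 - 12 = 144 - 24 ≡ 3; y = λ·(12 - 3) - 10 ≡ 7. → (3, 7)
double: tangent at (3, 7): λ = (3·3² + 3)/(2·7) ≡ 4/1. 1⁻¹ ≡ 1 (mod 13), so λ ≡ 4·1 ≡ 4.
  x = λ² - 3 - 3 = 16 - 6 ≡ 10; y = λ·(3 - 10) - 7 ≡ 4. → (10, 4)
4A = (10, 4).
Finally 4A + B:
(10, 4) + (8, 9). λ = (9 - 4)/(8 - 10) ≡ 5/11 mod 13. 11⁻¹ ≡ 6 (mod 13), so λ ≡ 4.
  x = λ² - 10 - 8 = 16 - 18 ≡ 11; y = λ·(10 - 11) - 4 ≡ 5. → (11, 5)

(11, 5)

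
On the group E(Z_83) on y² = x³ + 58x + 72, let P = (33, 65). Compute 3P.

Repeated addition: build up to 3P.
2P: tangent at (33, 65): λ = (3·33² + 58)/(2·65) ≡ 5/47. 47⁻¹ ≡ 53 (mod 83) since 47·53 = 2491 ≡ 1, so λ ≡ 5·53 ≡ 16.
  x = λ² - 33 - 33 = 256 - 66 ≡ 24; y = λ·(33 - 24) - 65 ≡ 79. → (24, 79)
3P: (24, 79) + (33, 65). λ = (65 - 79)/(33 - 24) ≡ 69/9 mod 83. 9⁻¹ ≡ 37 (mod 83) since 9·37 = 333 ≡ 1, so λ ≡ 63.
  x = λ² - 24 - 33 = 3969 - 57 ≡ 11; y = λ·(24 - 11) - 79 ≡ 76. → (11, 76)

(11, 76)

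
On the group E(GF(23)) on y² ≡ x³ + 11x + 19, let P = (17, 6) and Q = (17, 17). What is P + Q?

O

The two points share x = 17 and their y-coordinates satisfy 6 + 17 ≡ 0 (mod 23), so they are inverses. Their sum is ∞.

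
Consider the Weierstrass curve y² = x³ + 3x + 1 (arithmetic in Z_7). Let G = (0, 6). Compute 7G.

Repeated addition: build up to 7G.
2G: tangent at (0, 6): λ = (3·0² + 3)/(2·6) ≡ 3/5. 5⁻¹ ≡ 3 (mod 7) since 5·3 = 15 ≡ 1, so λ ≡ 3·3 ≡ 2.
  x = λ² - 0 - 0 = 4 - 0 ≡ 4; y = λ·(0 - 4) - 6 ≡ 0. → (4, 0)
3G: (4, 0) + (0, 6). λ = (6 - 0)/(0 - 4) ≡ 6/3 mod 7. 3⁻¹ ≡ 5 (mod 7) since 3·5 = 15 ≡ 1, so λ ≡ 2.
  x = λ² - 4 - 0 = 4 - 4 ≡ 0; y = λ·(4 - 0) - 0 ≡ 1. → (0, 1)
4G: (0, 1) + (0, 6): same x and y₁ ≡ -y₂, so the sum is O.
5G: O + (0, 6) = (0, 6) (identity).
6G: tangent at (0, 6): λ = (3·0² + 3)/(2·6) ≡ 3/5. 5⁻¹ ≡ 3 (mod 7), so λ ≡ 3·3 ≡ 2.
  x = λ² - 0 - 0 = 4 - 0 ≡ 4; y = λ·(0 - 4) - 6 ≡ 0. → (4, 0)
7G: (4, 0) + (0, 6). λ = (6 - 0)/(0 - 4) ≡ 6/3 mod 7. 3⁻¹ ≡ 5 (mod 7) since 3·5 = 15 ≡ 1, so λ ≡ 2.
  x = λ² - 4 - 0 = 4 - 4 ≡ 0; y = λ·(4 - 0) - 0 ≡ 1. → (0, 1)

(0, 1)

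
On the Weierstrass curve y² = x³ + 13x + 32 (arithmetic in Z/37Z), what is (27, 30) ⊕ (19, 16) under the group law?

(27, 30) + (19, 16). λ = (16 - 30)/(19 - 27) ≡ 23/29 mod 37. 29⁻¹ ≡ 23 (mod 37) since 29·23 = 667 ≡ 1, so λ ≡ 11.
  x = λ² - 27 - 19 = 121 - 46 ≡ 1; y = λ·(27 - 1) - 30 ≡ 34. → (1, 34)

(1, 34)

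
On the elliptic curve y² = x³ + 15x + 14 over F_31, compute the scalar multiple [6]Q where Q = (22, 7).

(13, 22)

Repeated addition: build up to 6Q.
2Q: tangent at (22, 7): λ = (3·22² + 15)/(2·7) ≡ 10/14. 14⁻¹ ≡ 20 (mod 31), so λ ≡ 10·20 ≡ 14.
  x = λ² - 22 - 22 = 196 - 44 ≡ 28; y = λ·(22 - 28) - 7 ≡ 2. → (28, 2)
3Q: (28, 2) + (22, 7). λ = (7 - 2)/(22 - 28) ≡ 5/25 mod 31. 25⁻¹ ≡ 5 (mod 31), so λ ≡ 25.
  x = λ² - 28 - 22 = 625 - 50 ≡ 17; y = λ·(28 - 17) - 2 ≡ 25. → (17, 25)
4Q: (17, 25) + (22, 7). λ = (7 - 25)/(22 - 17) ≡ 13/5 mod 31. 5⁻¹ ≡ 25 (mod 31), so λ ≡ 15.
  x = λ² - 17 - 22 = 225 - 39 ≡ 0; y = λ·(17 - 0) - 25 ≡ 13. → (0, 13)
5Q: (0, 13) + (22, 7). λ = (7 - 13)/(22 - 0) ≡ 25/22 mod 31. 22⁻¹ ≡ 24 (mod 31), so λ ≡ 11.
  x = λ² - 0 - 22 = 121 - 22 ≡ 6; y = λ·(0 - 6) - 13 ≡ 14. → (6, 14)
6Q: (6, 14) + (22, 7). λ = (7 - 14)/(22 - 6) ≡ 24/16 mod 31. 16⁻¹ ≡ 2 (mod 31), so λ ≡ 17.
  x = λ² - 6 - 22 = 289 - 28 ≡ 13; y = λ·(6 - 13) - 14 ≡ 22. → (13, 22)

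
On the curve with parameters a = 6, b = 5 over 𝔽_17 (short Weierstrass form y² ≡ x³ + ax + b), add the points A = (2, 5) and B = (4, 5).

(11, 12)

(2, 5) + (4, 5). λ = (5 - 5)/(4 - 2) ≡ 0/2 mod 17. 2⁻¹ ≡ 9 (mod 17) since 2·9 = 18 ≡ 1, so λ ≡ 0.
  x = λ² - 2 - 4 = 0 - 6 ≡ 11; y = λ·(2 - 11) - 5 ≡ 12. → (11, 12)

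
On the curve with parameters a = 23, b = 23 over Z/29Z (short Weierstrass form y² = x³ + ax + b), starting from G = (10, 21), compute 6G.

Double-and-add on 6 = (110)₂. Start with G = (10, 21) for the leading 1-bit.
double: tangent at (10, 21): λ = (3·10² + 23)/(2·21) ≡ 4/13. 13⁻¹ ≡ 9 (mod 29), so λ ≡ 4·9 ≡ 7.
  x = λ² - 10 - 10 = 49 - 20 ≡ 0; y = λ·(10 - 0) - 21 ≡ 20. → (0, 20)
add G: (0, 20) + (10, 21). λ = (21 - 20)/(10 - 0) ≡ 1/10 mod 29. 10⁻¹ ≡ 3 (mod 29), so λ ≡ 3.
  x = λ² - 0 - 10 = 9 - 10 ≡ 28; y = λ·(0 - 28) - 20 ≡ 12. → (28, 12)
double: tangent at (28, 12): λ = (3·28² + 23)/(2·12) ≡ 26/24. 24⁻¹ ≡ 23 (mod 29), so λ ≡ 26·23 ≡ 18.
  x = λ² - 28 - 28 = 324 - 56 ≡ 7; y = λ·(28 - 7) - 12 ≡ 18. → (7, 18)

(7, 18)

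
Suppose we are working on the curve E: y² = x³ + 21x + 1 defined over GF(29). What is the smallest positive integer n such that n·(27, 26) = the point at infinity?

3

2P: tangent at (27, 26): λ = (3·27² + 21)/(2·26) ≡ 4/23. 23⁻¹ ≡ 24 (mod 29) since 23·24 = 552 ≡ 1, so λ ≡ 4·24 ≡ 9.
  x = λ² - 27 - 27 = 81 - 54 ≡ 27; y = λ·(27 - 27) - 26 ≡ 3. → (27, 3)
3P: (27, 3) + (27, 26): same x and y₁ ≡ -y₂, so the sum is the point at infinity.
3P = the point at infinity, so the order is 3.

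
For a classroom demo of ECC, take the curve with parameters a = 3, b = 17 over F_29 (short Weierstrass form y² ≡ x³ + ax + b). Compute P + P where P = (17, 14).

(24, 15)

tangent at (17, 14): λ = (3·17² + 3)/(2·14) ≡ 0/28. 28⁻¹ ≡ 28 (mod 29), so λ ≡ 0·28 ≡ 0.
  x = λ² - 17 - 17 = 0 - 34 ≡ 24; y = λ·(17 - 24) - 14 ≡ 15. → (24, 15)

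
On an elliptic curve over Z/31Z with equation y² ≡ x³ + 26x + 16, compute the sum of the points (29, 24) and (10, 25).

(6, 27)

(29, 24) + (10, 25). λ = (25 - 24)/(10 - 29) ≡ 1/12 mod 31. 12⁻¹ ≡ 13 (mod 31), so λ ≡ 13.
  x = λ² - 29 - 10 = 169 - 39 ≡ 6; y = λ·(29 - 6) - 24 ≡ 27. → (6, 27)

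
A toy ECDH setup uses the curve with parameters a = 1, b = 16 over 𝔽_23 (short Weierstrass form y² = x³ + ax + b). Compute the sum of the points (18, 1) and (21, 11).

(18, 1) + (21, 11). λ = (11 - 1)/(21 - 18) ≡ 10/3 mod 23. 3⁻¹ ≡ 8 (mod 23), so λ ≡ 11.
  x = λ² - 18 - 21 = 121 - 39 ≡ 13; y = λ·(18 - 13) - 1 ≡ 8. → (13, 8)

(13, 8)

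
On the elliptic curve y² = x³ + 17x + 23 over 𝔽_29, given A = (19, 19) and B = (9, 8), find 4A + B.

First 4A:
Double-and-add on 4 = (100)₂. Start with A = (19, 19) for the leading 1-bit.
double: tangent at (19, 19): λ = (3·19² + 17)/(2·19) ≡ 27/9. 9⁻¹ ≡ 13 (mod 29), so λ ≡ 27·13 ≡ 3.
  x = λ² - 19 - 19 = 9 - 38 ≡ 0; y = λ·(19 - 0) - 19 ≡ 9. → (0, 9)
double: tangent at (0, 9): λ = (3·0² + 17)/(2·9) ≡ 17/18. 18⁻¹ ≡ 21 (mod 29), so λ ≡ 17·21 ≡ 9.
  x = λ² - 0 - 0 = 81 - 0 ≡ 23; y = λ·(0 - 23) - 9 ≡ 16. → (23, 16)
4A = (23, 16).
Finally 4A + B:
(23, 16) + (9, 8). λ = (8 - 16)/(9 - 23) ≡ 21/15 mod 29. 15⁻¹ ≡ 2 (mod 29), so λ ≡ 13.
  x = λ² - 23 - 9 = 169 - 32 ≡ 21; y = λ·(23 - 21) - 16 ≡ 10. → (21, 10)

(21, 10)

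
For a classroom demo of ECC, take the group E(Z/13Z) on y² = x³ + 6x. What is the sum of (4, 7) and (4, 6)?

O

The two points share x = 4 and their y-coordinates satisfy 7 + 6 ≡ 0 (mod 13), so they are inverses. Their sum is O.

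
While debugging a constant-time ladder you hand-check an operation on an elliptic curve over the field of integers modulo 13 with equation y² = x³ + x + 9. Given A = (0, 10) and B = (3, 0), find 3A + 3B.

First 3A:
Repeated addition: build up to 3A.
2A: tangent at (0, 10): λ = (3·0² + 1)/(2·10) ≡ 1/7. 7⁻¹ ≡ 2 (mod 13) since 7·2 = 14 ≡ 1, so λ ≡ 1·2 ≡ 2.
  x = λ² - 0 - 0 = 4 - 0 ≡ 4; y = λ·(0 - 4) - 10 ≡ 8. → (4, 8)
3A: (4, 8) + (0, 10). λ = (10 - 8)/(0 - 4) ≡ 2/9 mod 13. 9⁻¹ ≡ 3 (mod 13), so λ ≡ 6.
  x = λ² - 4 - 0 = 36 - 4 ≡ 6; y = λ·(4 - 6) - 8 ≡ 6. → (6, 6)
3A = (6, 6).
Next 3B:
Repeated addition: build up to 3B.
2B: (3, 0) + (3, 0): same x and y₁ ≡ -y₂, so the sum is ∞.
3B: ∞ + (3, 0) = (3, 0) (identity).
3B = (3, 0).
Finally 3A + 3B:
(6, 6) + (3, 0). λ = (0 - 6)/(3 - 6) ≡ 7/10 mod 13. 10⁻¹ ≡ 4 (mod 13) since 10·4 = 40 ≡ 1, so λ ≡ 2.
  x = λ² - 6 - 3 = 4 - 9 ≡ 8; y = λ·(6 - 8) - 6 ≡ 3. → (8, 3)

(8, 3)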